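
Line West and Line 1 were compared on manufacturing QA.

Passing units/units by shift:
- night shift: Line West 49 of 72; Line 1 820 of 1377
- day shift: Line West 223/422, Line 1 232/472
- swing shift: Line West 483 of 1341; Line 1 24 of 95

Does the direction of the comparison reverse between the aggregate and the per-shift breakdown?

Yes

Night shift: Line West 49/72 = 68.1%, Line 1 820/1377 = 59.5% → Line West
Day shift: Line West 223/422 = 52.8%, Line 1 232/472 = 49.2% → Line West
Swing shift: Line West 483/1341 = 36.0%, Line 1 24/95 = 25.3% → Line West
Overall: Line West 755/1835 = 41.1%, Line 1 1076/1944 = 55.3% → Line 1
Line West wins each shift group but Line 1 wins overall — the comparison reverses. Line West's units skew toward swing shift, which has a lower base rate.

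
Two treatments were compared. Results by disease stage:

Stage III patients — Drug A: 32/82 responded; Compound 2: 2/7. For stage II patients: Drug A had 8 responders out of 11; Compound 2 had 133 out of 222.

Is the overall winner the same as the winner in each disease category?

Stage III: Drug A 32/82 = 39.0%, Compound 2 2/7 = 28.6% → Drug A
Stage II: Drug A 8/11 = 72.7%, Compound 2 133/222 = 59.9% → Drug A
Overall: Drug A 40/93 = 43.0%, Compound 2 135/229 = 59.0% → Compound 2
Drug A wins each disease group but Compound 2 wins overall — the comparison reverses. Drug A's patients skew toward stage III, which has a lower base rate.

No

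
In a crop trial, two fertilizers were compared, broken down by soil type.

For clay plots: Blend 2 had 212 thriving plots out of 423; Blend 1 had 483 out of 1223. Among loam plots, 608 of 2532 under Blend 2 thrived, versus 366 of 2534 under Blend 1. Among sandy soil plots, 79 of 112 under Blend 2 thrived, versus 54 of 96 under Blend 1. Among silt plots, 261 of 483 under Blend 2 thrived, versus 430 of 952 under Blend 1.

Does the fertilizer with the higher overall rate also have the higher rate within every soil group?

Clay: Blend 2 212/423 = 50.1%, Blend 1 483/1223 = 39.5% → Blend 2
Loam: Blend 2 608/2532 = 24.0%, Blend 1 366/2534 = 14.4% → Blend 2
Sandy soil: Blend 2 79/112 = 70.5%, Blend 1 54/96 = 56.2% → Blend 2
Silt: Blend 2 261/483 = 54.0%, Blend 1 430/952 = 45.2% → Blend 2
Overall: Blend 2 1160/3550 = 32.7%, Blend 1 1333/4805 = 27.7% → Blend 2
Blend 2 wins overall and in every soil group — no reversal.

Yes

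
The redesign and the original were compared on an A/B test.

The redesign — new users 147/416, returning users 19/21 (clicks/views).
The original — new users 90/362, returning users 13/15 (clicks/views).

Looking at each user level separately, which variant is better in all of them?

New users: the redesign 147/416 = 35.3%, the original 90/362 = 24.9% → the redesign
Returning users: the redesign 19/21 = 90.5%, the original 13/15 = 86.7% → the redesign
The redesign has the higher rate in both groups.

the redesign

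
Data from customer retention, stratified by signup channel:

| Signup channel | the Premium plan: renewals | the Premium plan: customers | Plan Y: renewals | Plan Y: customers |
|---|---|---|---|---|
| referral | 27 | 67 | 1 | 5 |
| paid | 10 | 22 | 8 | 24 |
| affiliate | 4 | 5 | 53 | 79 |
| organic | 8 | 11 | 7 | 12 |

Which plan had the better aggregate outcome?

Referral: the Premium plan 27/67 = 40.3%, Plan Y 1/5 = 20.0% → the Premium plan
Paid: the Premium plan 10/22 = 45.5%, Plan Y 8/24 = 33.3% → the Premium plan
Affiliate: the Premium plan 4/5 = 80.0%, Plan Y 53/79 = 67.1% → the Premium plan
Organic: the Premium plan 8/11 = 72.7%, Plan Y 7/12 = 58.3% → the Premium plan
Overall: the Premium plan 49/105 = 46.7%, Plan Y 69/120 = 57.5% → Plan Y
(The Premium plan wins every signup group but Plan Y wins overall — the Premium plan's customers skew toward the low-rate referral group.)

Plan Y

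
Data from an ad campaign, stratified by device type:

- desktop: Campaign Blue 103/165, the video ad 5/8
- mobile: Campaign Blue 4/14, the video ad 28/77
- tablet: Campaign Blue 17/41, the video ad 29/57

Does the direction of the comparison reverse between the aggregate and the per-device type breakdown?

Desktop: Campaign Blue 103/165 = 62.4%, the video ad 5/8 = 62.5% → the video ad
Mobile: Campaign Blue 4/14 = 28.6%, the video ad 28/77 = 36.4% → the video ad
Tablet: Campaign Blue 17/41 = 41.5%, the video ad 29/57 = 50.9% → the video ad
Overall: Campaign Blue 124/220 = 56.4%, the video ad 62/142 = 43.7% → Campaign Blue
The video ad wins each device group but Campaign Blue wins overall — the comparison reverses. The video ad's impressions skew toward mobile, which has a lower base rate.

Yes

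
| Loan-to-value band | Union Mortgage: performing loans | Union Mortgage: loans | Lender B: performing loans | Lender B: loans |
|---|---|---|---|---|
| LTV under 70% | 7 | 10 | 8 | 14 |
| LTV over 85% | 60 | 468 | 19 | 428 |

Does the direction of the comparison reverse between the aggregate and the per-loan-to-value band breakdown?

LTV under 70%: Union Mortgage 7/10 = 70.0%, Lender B 8/14 = 57.1% → Union Mortgage
LTV over 85%: Union Mortgage 60/468 = 12.8%, Lender B 19/428 = 4.4% → Union Mortgage
Overall: Union Mortgage 67/478 = 14.0%, Lender B 27/442 = 6.1% → Union Mortgage
Union Mortgage wins overall and in every loan-to-value group — no reversal.

No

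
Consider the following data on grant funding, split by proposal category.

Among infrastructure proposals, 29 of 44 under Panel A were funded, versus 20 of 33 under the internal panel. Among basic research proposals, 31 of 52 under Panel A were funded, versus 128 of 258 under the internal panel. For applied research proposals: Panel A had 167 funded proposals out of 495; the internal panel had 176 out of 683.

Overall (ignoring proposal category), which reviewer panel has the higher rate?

Panel A

Infrastructure: Panel A 29/44 = 65.9%, the internal panel 20/33 = 60.6% → Panel A
Basic research: Panel A 31/52 = 59.6%, the internal panel 128/258 = 49.6% → Panel A
Applied research: Panel A 167/495 = 33.7%, the internal panel 176/683 = 25.8% → Panel A
Overall: Panel A 227/591 = 38.4%, the internal panel 324/974 = 33.3% → Panel A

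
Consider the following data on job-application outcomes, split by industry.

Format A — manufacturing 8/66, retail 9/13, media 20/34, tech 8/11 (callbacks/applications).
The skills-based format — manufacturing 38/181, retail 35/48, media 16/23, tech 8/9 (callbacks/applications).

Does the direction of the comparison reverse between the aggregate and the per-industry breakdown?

Manufacturing: Format A 8/66 = 12.1%, the skills-based format 38/181 = 21.0% → the skills-based format
Retail: Format A 9/13 = 69.2%, the skills-based format 35/48 = 72.9% → the skills-based format
Media: Format A 20/34 = 58.8%, the skills-based format 16/23 = 69.6% → the skills-based format
Tech: Format A 8/11 = 72.7%, the skills-based format 8/9 = 88.9% → the skills-based format
Overall: Format A 45/124 = 36.3%, the skills-based format 97/261 = 37.2% → the skills-based format
The skills-based format wins overall and in every industry group — no reversal.

No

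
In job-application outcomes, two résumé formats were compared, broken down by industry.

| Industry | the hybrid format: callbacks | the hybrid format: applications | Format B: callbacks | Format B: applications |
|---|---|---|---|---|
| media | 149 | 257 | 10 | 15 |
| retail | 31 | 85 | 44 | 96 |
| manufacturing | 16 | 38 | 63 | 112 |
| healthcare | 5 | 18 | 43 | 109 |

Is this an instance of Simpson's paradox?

Yes

Media: the hybrid format 149/257 = 58.0%, Format B 10/15 = 66.7% → Format B
Retail: the hybrid format 31/85 = 36.5%, Format B 44/96 = 45.8% → Format B
Manufacturing: the hybrid format 16/38 = 42.1%, Format B 63/112 = 56.2% → Format B
Healthcare: the hybrid format 5/18 = 27.8%, Format B 43/109 = 39.4% → Format B
Overall: the hybrid format 201/398 = 50.5%, Format B 160/332 = 48.2% → the hybrid format
Format B wins each industry group but the hybrid format wins overall — the comparison reverses. Format B's applications skew toward healthcare, which has a lower base rate.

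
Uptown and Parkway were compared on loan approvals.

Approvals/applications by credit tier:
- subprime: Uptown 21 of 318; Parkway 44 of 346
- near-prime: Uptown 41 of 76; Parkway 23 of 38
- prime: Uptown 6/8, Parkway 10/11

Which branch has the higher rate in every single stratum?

Parkway

Subprime: Uptown 21/318 = 6.6%, Parkway 44/346 = 12.7% → Parkway
Near-prime: Uptown 41/76 = 53.9%, Parkway 23/38 = 60.5% → Parkway
Prime: Uptown 6/8 = 75.0%, Parkway 10/11 = 90.9% → Parkway
Parkway has the higher rate in all 3 groups.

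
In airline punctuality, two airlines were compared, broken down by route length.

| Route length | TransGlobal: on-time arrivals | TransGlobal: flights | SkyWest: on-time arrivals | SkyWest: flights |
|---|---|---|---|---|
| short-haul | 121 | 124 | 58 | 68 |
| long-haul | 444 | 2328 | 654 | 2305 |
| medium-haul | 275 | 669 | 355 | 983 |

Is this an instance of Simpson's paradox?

Short-haul: TransGlobal 121/124 = 97.6%, SkyWest 58/68 = 85.3% → TransGlobal
Long-haul: TransGlobal 444/2328 = 19.1%, SkyWest 654/2305 = 28.4% → SkyWest
Medium-haul: TransGlobal 275/669 = 41.1%, SkyWest 355/983 = 36.1% → TransGlobal
Overall: TransGlobal 840/3121 = 26.9%, SkyWest 1067/3356 = 31.8% → SkyWest
Neither sweeps: TransGlobal wins 2 of 3 groups, SkyWest wins 1. SkyWest wins overall but not every group — no Simpson reversal.

No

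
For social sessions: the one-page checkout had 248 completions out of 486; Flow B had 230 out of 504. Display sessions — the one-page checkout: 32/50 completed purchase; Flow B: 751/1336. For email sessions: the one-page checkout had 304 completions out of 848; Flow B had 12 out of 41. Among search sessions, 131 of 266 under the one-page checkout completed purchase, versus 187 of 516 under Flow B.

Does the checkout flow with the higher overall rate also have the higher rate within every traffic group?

No

Social: the one-page checkout 248/486 = 51.0%, Flow B 230/504 = 45.6% → the one-page checkout
Display: the one-page checkout 32/50 = 64.0%, Flow B 751/1336 = 56.2% → the one-page checkout
Email: the one-page checkout 304/848 = 35.8%, Flow B 12/41 = 29.3% → the one-page checkout
Search: the one-page checkout 131/266 = 49.2%, Flow B 187/516 = 36.2% → the one-page checkout
Overall: the one-page checkout 715/1650 = 43.3%, Flow B 1180/2397 = 49.2% → Flow B
The one-page checkout wins each traffic group but Flow B wins overall — the comparison reverses. The one-page checkout's sessions skew toward email, which has a lower base rate.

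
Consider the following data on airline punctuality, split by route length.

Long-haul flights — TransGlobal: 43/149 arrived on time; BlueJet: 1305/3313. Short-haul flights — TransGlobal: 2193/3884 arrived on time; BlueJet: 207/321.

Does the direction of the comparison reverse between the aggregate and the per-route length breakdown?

Long-haul: TransGlobal 43/149 = 28.9%, BlueJet 1305/3313 = 39.4% → BlueJet
Short-haul: TransGlobal 2193/3884 = 56.5%, BlueJet 207/321 = 64.5% → BlueJet
Overall: TransGlobal 2236/4033 = 55.4%, BlueJet 1512/3634 = 41.6% → TransGlobal
BlueJet wins each route group but TransGlobal wins overall — the comparison reverses. BlueJet's flights skew toward long-haul, which has a lower base rate.

Yes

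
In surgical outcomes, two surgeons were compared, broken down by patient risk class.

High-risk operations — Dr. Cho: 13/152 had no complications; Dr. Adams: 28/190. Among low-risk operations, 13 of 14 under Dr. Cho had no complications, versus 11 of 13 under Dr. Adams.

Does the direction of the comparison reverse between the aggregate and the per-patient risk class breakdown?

No

High-risk: Dr. Cho 13/152 = 8.6%, Dr. Adams 28/190 = 14.7% → Dr. Adams
Low-risk: Dr. Cho 13/14 = 92.9%, Dr. Adams 11/13 = 84.6% → Dr. Cho
Overall: Dr. Cho 26/166 = 15.7%, Dr. Adams 39/203 = 19.2% → Dr. Adams
Neither sweeps: Dr. Cho wins 1 of 2 groups, Dr. Adams wins 1. Dr. Adams wins overall but not every group — no Simpson reversal.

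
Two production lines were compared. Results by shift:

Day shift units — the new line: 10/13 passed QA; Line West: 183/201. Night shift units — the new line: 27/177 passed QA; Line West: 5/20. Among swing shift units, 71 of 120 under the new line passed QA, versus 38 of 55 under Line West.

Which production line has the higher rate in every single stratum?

Line West

Day shift: the new line 10/13 = 76.9%, Line West 183/201 = 91.0% → Line West
Night shift: the new line 27/177 = 15.3%, Line West 5/20 = 25.0% → Line West
Swing shift: the new line 71/120 = 59.2%, Line West 38/55 = 69.1% → Line West
Line West has the higher rate in all 3 groups.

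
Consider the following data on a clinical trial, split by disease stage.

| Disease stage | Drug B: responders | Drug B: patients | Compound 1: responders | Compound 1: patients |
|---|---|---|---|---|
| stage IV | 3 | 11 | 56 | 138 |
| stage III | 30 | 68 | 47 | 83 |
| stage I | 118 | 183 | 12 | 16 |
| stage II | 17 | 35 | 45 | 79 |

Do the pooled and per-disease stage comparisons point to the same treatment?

Stage IV: Drug B 3/11 = 27.3%, Compound 1 56/138 = 40.6% → Compound 1
Stage III: Drug B 30/68 = 44.1%, Compound 1 47/83 = 56.6% → Compound 1
Stage I: Drug B 118/183 = 64.5%, Compound 1 12/16 = 75.0% → Compound 1
Stage II: Drug B 17/35 = 48.6%, Compound 1 45/79 = 57.0% → Compound 1
Overall: Drug B 168/297 = 56.6%, Compound 1 160/316 = 50.6% → Drug B
Compound 1 wins each disease group but Drug B wins overall — the comparison reverses. Compound 1's patients skew toward stage IV, which has a lower base rate.

No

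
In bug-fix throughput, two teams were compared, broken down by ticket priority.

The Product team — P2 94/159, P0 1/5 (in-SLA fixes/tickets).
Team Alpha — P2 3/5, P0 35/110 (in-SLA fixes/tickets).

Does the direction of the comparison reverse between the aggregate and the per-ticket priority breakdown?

Yes

P2: the Product team 94/159 = 59.1%, Team Alpha 3/5 = 60.0% → Team Alpha
P0: the Product team 1/5 = 20.0%, Team Alpha 35/110 = 31.8% → Team Alpha
Overall: the Product team 95/164 = 57.9%, Team Alpha 38/115 = 33.0% → the Product team
Team Alpha wins each ticket group but the Product team wins overall — the comparison reverses. Team Alpha's tickets skew toward P0, which has a lower base rate.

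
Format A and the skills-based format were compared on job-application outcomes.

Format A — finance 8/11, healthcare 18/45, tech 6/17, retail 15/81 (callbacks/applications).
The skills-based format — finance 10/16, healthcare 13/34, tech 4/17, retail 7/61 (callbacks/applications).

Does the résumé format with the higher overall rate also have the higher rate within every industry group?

Finance: Format A 8/11 = 72.7%, the skills-based format 10/16 = 62.5% → Format A
Healthcare: Format A 18/45 = 40.0%, the skills-based format 13/34 = 38.2% → Format A
Tech: Format A 6/17 = 35.3%, the skills-based format 4/17 = 23.5% → Format A
Retail: Format A 15/81 = 18.5%, the skills-based format 7/61 = 11.5% → Format A
Overall: Format A 47/154 = 30.5%, the skills-based format 34/128 = 26.6% → Format A
Format A wins overall and in every industry group — no reversal.

Yes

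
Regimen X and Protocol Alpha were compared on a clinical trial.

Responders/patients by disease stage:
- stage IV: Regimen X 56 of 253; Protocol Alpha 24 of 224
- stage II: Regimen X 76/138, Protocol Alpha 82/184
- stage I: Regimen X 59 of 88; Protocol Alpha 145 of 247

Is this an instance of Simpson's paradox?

No

Stage IV: Regimen X 56/253 = 22.1%, Protocol Alpha 24/224 = 10.7% → Regimen X
Stage II: Regimen X 76/138 = 55.1%, Protocol Alpha 82/184 = 44.6% → Regimen X
Stage I: Regimen X 59/88 = 67.0%, Protocol Alpha 145/247 = 58.7% → Regimen X
Overall: Regimen X 191/479 = 39.9%, Protocol Alpha 251/655 = 38.3% → Regimen X
Regimen X wins overall and in every disease group — no reversal.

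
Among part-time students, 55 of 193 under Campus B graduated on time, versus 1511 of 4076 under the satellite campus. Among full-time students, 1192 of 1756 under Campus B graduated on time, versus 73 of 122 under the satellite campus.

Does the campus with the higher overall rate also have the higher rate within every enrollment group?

No

Part-time: Campus B 55/193 = 28.5%, the satellite campus 1511/4076 = 37.1% → the satellite campus
Full-time: Campus B 1192/1756 = 67.9%, the satellite campus 73/122 = 59.8% → Campus B
Overall: Campus B 1247/1949 = 64.0%, the satellite campus 1584/4198 = 37.7% → Campus B
Neither sweeps: Campus B wins 1 of 2 groups, the satellite campus wins 1. Campus B wins overall but not every group — no Simpson reversal.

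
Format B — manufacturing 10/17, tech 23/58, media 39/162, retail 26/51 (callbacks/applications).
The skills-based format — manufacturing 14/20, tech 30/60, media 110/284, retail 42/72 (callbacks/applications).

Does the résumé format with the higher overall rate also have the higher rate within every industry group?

Yes

Manufacturing: Format B 10/17 = 58.8%, the skills-based format 14/20 = 70.0% → the skills-based format
Tech: Format B 23/58 = 39.7%, the skills-based format 30/60 = 50.0% → the skills-based format
Media: Format B 39/162 = 24.1%, the skills-based format 110/284 = 38.7% → the skills-based format
Retail: Format B 26/51 = 51.0%, the skills-based format 42/72 = 58.3% → the skills-based format
Overall: Format B 98/288 = 34.0%, the skills-based format 196/436 = 45.0% → the skills-based format
The skills-based format wins overall and in every industry group — no reversal.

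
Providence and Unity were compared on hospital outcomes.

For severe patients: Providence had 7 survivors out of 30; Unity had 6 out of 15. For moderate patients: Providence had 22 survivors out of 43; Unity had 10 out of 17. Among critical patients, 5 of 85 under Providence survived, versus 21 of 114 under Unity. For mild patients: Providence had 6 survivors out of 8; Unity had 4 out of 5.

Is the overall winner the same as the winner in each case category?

Severe: Providence 7/30 = 23.3%, Unity 6/15 = 40.0% → Unity
Moderate: Providence 22/43 = 51.2%, Unity 10/17 = 58.8% → Unity
Critical: Providence 5/85 = 5.9%, Unity 21/114 = 18.4% → Unity
Mild: Providence 6/8 = 75.0%, Unity 4/5 = 80.0% → Unity
Overall: Providence 40/166 = 24.1%, Unity 41/151 = 27.2% → Unity
Unity wins overall and in every case group — no reversal.

Yes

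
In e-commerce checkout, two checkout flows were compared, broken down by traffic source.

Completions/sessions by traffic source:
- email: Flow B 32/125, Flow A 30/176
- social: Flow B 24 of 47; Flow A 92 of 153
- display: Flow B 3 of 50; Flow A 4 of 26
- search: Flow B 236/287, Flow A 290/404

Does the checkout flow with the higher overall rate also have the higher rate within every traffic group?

Email: Flow B 32/125 = 25.6%, Flow A 30/176 = 17.0% → Flow B
Social: Flow B 24/47 = 51.1%, Flow A 92/153 = 60.1% → Flow A
Display: Flow B 3/50 = 6.0%, Flow A 4/26 = 15.4% → Flow A
Search: Flow B 236/287 = 82.2%, Flow A 290/404 = 71.8% → Flow B
Overall: Flow B 295/509 = 58.0%, Flow A 416/759 = 54.8% → Flow B
Neither sweeps: Flow B wins 2 of 4 groups, Flow A wins 2. Flow B wins overall but not every group — no Simpson reversal.

No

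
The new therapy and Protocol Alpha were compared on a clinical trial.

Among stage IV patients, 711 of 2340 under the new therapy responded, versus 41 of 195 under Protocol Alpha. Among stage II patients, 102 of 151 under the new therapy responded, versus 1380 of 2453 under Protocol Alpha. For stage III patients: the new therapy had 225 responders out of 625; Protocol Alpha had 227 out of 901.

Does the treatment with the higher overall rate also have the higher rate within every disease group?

No

Stage IV: the new therapy 711/2340 = 30.4%, Protocol Alpha 41/195 = 21.0% → the new therapy
Stage II: the new therapy 102/151 = 67.5%, Protocol Alpha 1380/2453 = 56.3% → the new therapy
Stage III: the new therapy 225/625 = 36.0%, Protocol Alpha 227/901 = 25.2% → the new therapy
Overall: the new therapy 1038/3116 = 33.3%, Protocol Alpha 1648/3549 = 46.4% → Protocol Alpha
The new therapy wins each disease group but Protocol Alpha wins overall — the comparison reverses. The new therapy's patients skew toward stage IV, which has a lower base rate.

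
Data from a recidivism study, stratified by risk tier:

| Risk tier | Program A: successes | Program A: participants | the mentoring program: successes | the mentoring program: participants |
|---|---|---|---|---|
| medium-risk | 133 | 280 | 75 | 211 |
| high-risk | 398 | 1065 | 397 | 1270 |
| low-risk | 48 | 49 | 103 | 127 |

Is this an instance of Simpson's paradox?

No

Medium-risk: Program A 133/280 = 47.5%, the mentoring program 75/211 = 35.5% → Program A
High-risk: Program A 398/1065 = 37.4%, the mentoring program 397/1270 = 31.3% → Program A
Low-risk: Program A 48/49 = 98.0%, the mentoring program 103/127 = 81.1% → Program A
Overall: Program A 579/1394 = 41.5%, the mentoring program 575/1608 = 35.8% → Program A
Program A wins overall and in every risk group — no reversal.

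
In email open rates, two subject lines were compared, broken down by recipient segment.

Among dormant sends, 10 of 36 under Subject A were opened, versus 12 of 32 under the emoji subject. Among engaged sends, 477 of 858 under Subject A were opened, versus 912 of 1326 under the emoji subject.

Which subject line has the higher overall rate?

Dormant: Subject A 10/36 = 27.8%, the emoji subject 12/32 = 37.5% → the emoji subject
Engaged: Subject A 477/858 = 55.6%, the emoji subject 912/1326 = 68.8% → the emoji subject
Overall: Subject A 487/894 = 54.5%, the emoji subject 924/1358 = 68.0% → the emoji subject

the emoji subject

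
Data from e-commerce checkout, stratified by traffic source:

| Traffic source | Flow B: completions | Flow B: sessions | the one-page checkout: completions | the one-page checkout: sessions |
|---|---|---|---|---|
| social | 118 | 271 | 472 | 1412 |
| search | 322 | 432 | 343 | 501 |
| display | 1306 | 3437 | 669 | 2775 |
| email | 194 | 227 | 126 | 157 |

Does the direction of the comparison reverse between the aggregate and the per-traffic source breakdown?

No

Social: Flow B 118/271 = 43.5%, the one-page checkout 472/1412 = 33.4% → Flow B
Search: Flow B 322/432 = 74.5%, the one-page checkout 343/501 = 68.5% → Flow B
Display: Flow B 1306/3437 = 38.0%, the one-page checkout 669/2775 = 24.1% → Flow B
Email: Flow B 194/227 = 85.5%, the one-page checkout 126/157 = 80.3% → Flow B
Overall: Flow B 1940/4367 = 44.4%, the one-page checkout 1610/4845 = 33.2% → Flow B
Flow B wins overall and in every traffic group — no reversal.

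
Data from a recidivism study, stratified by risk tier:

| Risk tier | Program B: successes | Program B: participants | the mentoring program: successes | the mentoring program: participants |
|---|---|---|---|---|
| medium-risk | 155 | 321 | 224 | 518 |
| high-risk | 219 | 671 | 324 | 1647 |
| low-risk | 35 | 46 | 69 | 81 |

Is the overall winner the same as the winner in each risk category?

Medium-risk: Program B 155/321 = 48.3%, the mentoring program 224/518 = 43.2% → Program B
High-risk: Program B 219/671 = 32.6%, the mentoring program 324/1647 = 19.7% → Program B
Low-risk: Program B 35/46 = 76.1%, the mentoring program 69/81 = 85.2% → the mentoring program
Overall: Program B 409/1038 = 39.4%, the mentoring program 617/2246 = 27.5% → Program B
Neither sweeps: Program B wins 2 of 3 groups, the mentoring program wins 1. Program B wins overall but not every group — no Simpson reversal.

No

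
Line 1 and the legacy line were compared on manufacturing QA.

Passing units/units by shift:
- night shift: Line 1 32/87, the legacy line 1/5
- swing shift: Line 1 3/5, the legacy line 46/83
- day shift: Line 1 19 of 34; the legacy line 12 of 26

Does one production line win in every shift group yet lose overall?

Night shift: Line 1 32/87 = 36.8%, the legacy line 1/5 = 20.0% → Line 1
Swing shift: Line 1 3/5 = 60.0%, the legacy line 46/83 = 55.4% → Line 1
Day shift: Line 1 19/34 = 55.9%, the legacy line 12/26 = 46.2% → Line 1
Overall: Line 1 54/126 = 42.9%, the legacy line 59/114 = 51.8% → the legacy line
Line 1 wins each shift group but the legacy line wins overall — the comparison reverses. Line 1's units skew toward night shift, which has a lower base rate.

Yes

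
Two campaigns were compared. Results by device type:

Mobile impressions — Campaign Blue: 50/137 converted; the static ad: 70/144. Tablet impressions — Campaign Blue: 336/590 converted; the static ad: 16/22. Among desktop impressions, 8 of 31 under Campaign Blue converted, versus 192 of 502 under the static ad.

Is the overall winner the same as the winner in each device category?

Mobile: Campaign Blue 50/137 = 36.5%, the static ad 70/144 = 48.6% → the static ad
Tablet: Campaign Blue 336/590 = 56.9%, the static ad 16/22 = 72.7% → the static ad
Desktop: Campaign Blue 8/31 = 25.8%, the static ad 192/502 = 38.2% → the static ad
Overall: Campaign Blue 394/758 = 52.0%, the static ad 278/668 = 41.6% → Campaign Blue
The static ad wins each device group but Campaign Blue wins overall — the comparison reverses. The static ad's impressions skew toward desktop, which has a lower base rate.

No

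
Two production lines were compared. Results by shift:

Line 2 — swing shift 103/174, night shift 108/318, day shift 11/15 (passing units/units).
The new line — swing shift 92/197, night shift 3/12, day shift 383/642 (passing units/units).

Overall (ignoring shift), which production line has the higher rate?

the new line

Swing shift: Line 2 103/174 = 59.2%, the new line 92/197 = 46.7% → Line 2
Night shift: Line 2 108/318 = 34.0%, the new line 3/12 = 25.0% → Line 2
Day shift: Line 2 11/15 = 73.3%, the new line 383/642 = 59.7% → Line 2
Overall: Line 2 222/507 = 43.8%, the new line 478/851 = 56.2% → the new line
(Line 2 wins every shift group but the new line wins overall — Line 2's units skew toward the low-rate night shift group.)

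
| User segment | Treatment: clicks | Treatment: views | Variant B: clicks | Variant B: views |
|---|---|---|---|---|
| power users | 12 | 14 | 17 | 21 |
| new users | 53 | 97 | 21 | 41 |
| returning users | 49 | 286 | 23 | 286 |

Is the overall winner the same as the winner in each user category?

Yes

Power users: Treatment 12/14 = 85.7%, Variant B 17/21 = 81.0% → Treatment
New users: Treatment 53/97 = 54.6%, Variant B 21/41 = 51.2% → Treatment
Returning users: Treatment 49/286 = 17.1%, Variant B 23/286 = 8.0% → Treatment
Overall: Treatment 114/397 = 28.7%, Variant B 61/348 = 17.5% → Treatment
Treatment wins overall and in every user group — no reversal.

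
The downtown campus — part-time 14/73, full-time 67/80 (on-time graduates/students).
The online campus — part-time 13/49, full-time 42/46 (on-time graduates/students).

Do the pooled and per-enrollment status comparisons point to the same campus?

Yes

Part-time: the downtown campus 14/73 = 19.2%, the online campus 13/49 = 26.5% → the online campus
Full-time: the downtown campus 67/80 = 83.8%, the online campus 42/46 = 91.3% → the online campus
Overall: the downtown campus 81/153 = 52.9%, the online campus 55/95 = 57.9% → the online campus
The online campus wins overall and in every enrollment group — no reversal.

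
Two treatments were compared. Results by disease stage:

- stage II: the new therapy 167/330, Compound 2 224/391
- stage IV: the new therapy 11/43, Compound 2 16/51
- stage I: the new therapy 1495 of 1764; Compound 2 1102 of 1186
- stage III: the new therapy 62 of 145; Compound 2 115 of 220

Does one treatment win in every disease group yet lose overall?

Stage II: the new therapy 167/330 = 50.6%, Compound 2 224/391 = 57.3% → Compound 2
Stage IV: the new therapy 11/43 = 25.6%, Compound 2 16/51 = 31.4% → Compound 2
Stage I: the new therapy 1495/1764 = 84.8%, Compound 2 1102/1186 = 92.9% → Compound 2
Stage III: the new therapy 62/145 = 42.8%, Compound 2 115/220 = 52.3% → Compound 2
Overall: the new therapy 1735/2282 = 76.0%, Compound 2 1457/1848 = 78.8% → Compound 2
Compound 2 wins overall and in every disease group — no reversal.

No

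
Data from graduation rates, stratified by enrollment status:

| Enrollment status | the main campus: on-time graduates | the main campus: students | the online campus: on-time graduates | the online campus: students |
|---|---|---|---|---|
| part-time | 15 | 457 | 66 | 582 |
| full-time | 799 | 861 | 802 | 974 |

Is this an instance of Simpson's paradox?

Part-time: the main campus 15/457 = 3.3%, the online campus 66/582 = 11.3% → the online campus
Full-time: the main campus 799/861 = 92.8%, the online campus 802/974 = 82.3% → the main campus
Overall: the main campus 814/1318 = 61.8%, the online campus 868/1556 = 55.8% → the main campus
Neither sweeps: the main campus wins 1 of 2 groups, the online campus wins 1. The main campus wins overall but not every group — no Simpson reversal.

No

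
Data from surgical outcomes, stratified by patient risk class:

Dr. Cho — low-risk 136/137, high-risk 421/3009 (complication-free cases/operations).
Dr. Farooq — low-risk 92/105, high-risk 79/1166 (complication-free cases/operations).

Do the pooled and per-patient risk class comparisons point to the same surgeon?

Low-risk: Dr. Cho 136/137 = 99.3%, Dr. Farooq 92/105 = 87.6% → Dr. Cho
High-risk: Dr. Cho 421/3009 = 14.0%, Dr. Farooq 79/1166 = 6.8% → Dr. Cho
Overall: Dr. Cho 557/3146 = 17.7%, Dr. Farooq 171/1271 = 13.5% → Dr. Cho
Dr. Cho wins overall and in every patient risk group — no reversal.

Yes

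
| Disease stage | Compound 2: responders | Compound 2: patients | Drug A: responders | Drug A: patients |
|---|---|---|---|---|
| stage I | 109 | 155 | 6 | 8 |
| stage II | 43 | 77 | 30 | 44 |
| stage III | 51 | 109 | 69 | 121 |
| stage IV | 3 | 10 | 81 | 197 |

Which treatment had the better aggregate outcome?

Stage I: Compound 2 109/155 = 70.3%, Drug A 6/8 = 75.0% → Drug A
Stage II: Compound 2 43/77 = 55.8%, Drug A 30/44 = 68.2% → Drug A
Stage III: Compound 2 51/109 = 46.8%, Drug A 69/121 = 57.0% → Drug A
Stage IV: Compound 2 3/10 = 30.0%, Drug A 81/197 = 41.1% → Drug A
Overall: Compound 2 206/351 = 58.7%, Drug A 186/370 = 50.3% → Compound 2
(Drug A wins every disease group but Compound 2 wins overall — Drug A's patients skew toward the low-rate stage IV group.)

Compound 2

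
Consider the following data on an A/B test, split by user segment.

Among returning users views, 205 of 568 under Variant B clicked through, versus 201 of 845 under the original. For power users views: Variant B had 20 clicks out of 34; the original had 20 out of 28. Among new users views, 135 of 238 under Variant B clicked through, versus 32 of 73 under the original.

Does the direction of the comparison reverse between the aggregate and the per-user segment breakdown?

Returning users: Variant B 205/568 = 36.1%, the original 201/845 = 23.8% → Variant B
Power users: Variant B 20/34 = 58.8%, the original 20/28 = 71.4% → the original
New users: Variant B 135/238 = 56.7%, the original 32/73 = 43.8% → Variant B
Overall: Variant B 360/840 = 42.9%, the original 253/946 = 26.7% → Variant B
Neither sweeps: Variant B wins 2 of 3 groups, the original wins 1. Variant B wins overall but not every group — no Simpson reversal.

No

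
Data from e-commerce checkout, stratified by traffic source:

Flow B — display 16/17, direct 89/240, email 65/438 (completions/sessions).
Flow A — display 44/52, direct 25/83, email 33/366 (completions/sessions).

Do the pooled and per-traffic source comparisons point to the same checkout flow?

Display: Flow B 16/17 = 94.1%, Flow A 44/52 = 84.6% → Flow B
Direct: Flow B 89/240 = 37.1%, Flow A 25/83 = 30.1% → Flow B
Email: Flow B 65/438 = 14.8%, Flow A 33/366 = 9.0% → Flow B
Overall: Flow B 170/695 = 24.5%, Flow A 102/501 = 20.4% → Flow B
Flow B wins overall and in every traffic group — no reversal.

Yes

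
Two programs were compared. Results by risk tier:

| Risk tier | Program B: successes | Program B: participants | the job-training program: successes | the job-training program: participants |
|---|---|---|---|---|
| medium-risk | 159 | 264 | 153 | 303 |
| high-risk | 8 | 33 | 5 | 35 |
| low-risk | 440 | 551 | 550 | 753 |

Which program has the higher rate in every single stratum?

Program B

Medium-risk: Program B 159/264 = 60.2%, the job-training program 153/303 = 50.5% → Program B
High-risk: Program B 8/33 = 24.2%, the job-training program 5/35 = 14.3% → Program B
Low-risk: Program B 440/551 = 79.9%, the job-training program 550/753 = 73.0% → Program B
Program B has the higher rate in all 3 groups.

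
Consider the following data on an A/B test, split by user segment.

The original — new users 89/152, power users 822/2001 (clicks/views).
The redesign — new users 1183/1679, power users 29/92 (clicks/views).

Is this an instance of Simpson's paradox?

New users: the original 89/152 = 58.6%, the redesign 1183/1679 = 70.5% → the redesign
Power users: the original 822/2001 = 41.1%, the redesign 29/92 = 31.5% → the original
Overall: the original 911/2153 = 42.3%, the redesign 1212/1771 = 68.4% → the redesign
Neither sweeps: the original wins 1 of 2 groups, the redesign wins 1. The redesign wins overall but not every group — no Simpson reversal.

No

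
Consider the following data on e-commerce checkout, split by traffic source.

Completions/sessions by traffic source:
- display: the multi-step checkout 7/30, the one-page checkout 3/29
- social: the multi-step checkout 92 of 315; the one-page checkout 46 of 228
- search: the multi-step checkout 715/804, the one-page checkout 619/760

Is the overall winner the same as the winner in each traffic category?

Display: the multi-step checkout 7/30 = 23.3%, the one-page checkout 3/29 = 10.3% → the multi-step checkout
Social: the multi-step checkout 92/315 = 29.2%, the one-page checkout 46/228 = 20.2% → the multi-step checkout
Search: the multi-step checkout 715/804 = 88.9%, the one-page checkout 619/760 = 81.4% → the multi-step checkout
Overall: the multi-step checkout 814/1149 = 70.8%, the one-page checkout 668/1017 = 65.7% → the multi-step checkout
The multi-step checkout wins overall and in every traffic group — no reversal.

Yes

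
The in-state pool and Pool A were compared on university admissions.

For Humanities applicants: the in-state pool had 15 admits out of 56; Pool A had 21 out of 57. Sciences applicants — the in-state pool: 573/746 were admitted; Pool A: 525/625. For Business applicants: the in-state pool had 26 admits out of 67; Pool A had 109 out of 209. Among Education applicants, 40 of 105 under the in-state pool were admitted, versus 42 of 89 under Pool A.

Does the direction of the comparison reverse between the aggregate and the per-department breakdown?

Humanities: the in-state pool 15/56 = 26.8%, Pool A 21/57 = 36.8% → Pool A
Sciences: the in-state pool 573/746 = 76.8%, Pool A 525/625 = 84.0% → Pool A
Business: the in-state pool 26/67 = 38.8%, Pool A 109/209 = 52.2% → Pool A
Education: the in-state pool 40/105 = 38.1%, Pool A 42/89 = 47.2% → Pool A
Overall: the in-state pool 654/974 = 67.1%, Pool A 697/980 = 71.1% → Pool A
Pool A wins overall and in every department group — no reversal.

No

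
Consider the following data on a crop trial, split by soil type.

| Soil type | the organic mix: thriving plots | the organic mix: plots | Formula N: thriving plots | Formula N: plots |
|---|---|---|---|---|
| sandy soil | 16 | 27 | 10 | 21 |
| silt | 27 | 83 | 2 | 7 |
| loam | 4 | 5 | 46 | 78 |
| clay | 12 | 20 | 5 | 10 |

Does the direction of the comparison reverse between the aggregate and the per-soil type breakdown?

Sandy soil: the organic mix 16/27 = 59.3%, Formula N 10/21 = 47.6% → the organic mix
Silt: the organic mix 27/83 = 32.5%, Formula N 2/7 = 28.6% → the organic mix
Loam: the organic mix 4/5 = 80.0%, Formula N 46/78 = 59.0% → the organic mix
Clay: the organic mix 12/20 = 60.0%, Formula N 5/10 = 50.0% → the organic mix
Overall: the organic mix 59/135 = 43.7%, Formula N 63/116 = 54.3% → Formula N
The organic mix wins each soil group but Formula N wins overall — the comparison reverses. The organic mix's plots skew toward silt, which has a lower base rate.

Yes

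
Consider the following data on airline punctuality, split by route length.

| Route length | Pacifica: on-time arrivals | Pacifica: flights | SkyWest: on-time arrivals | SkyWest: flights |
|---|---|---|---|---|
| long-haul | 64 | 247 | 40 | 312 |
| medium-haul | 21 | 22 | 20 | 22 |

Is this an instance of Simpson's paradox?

Long-haul: Pacifica 64/247 = 25.9%, SkyWest 40/312 = 12.8% → Pacifica
Medium-haul: Pacifica 21/22 = 95.5%, SkyWest 20/22 = 90.9% → Pacifica
Overall: Pacifica 85/269 = 31.6%, SkyWest 60/334 = 18.0% → Pacifica
Pacifica wins overall and in every route group — no reversal.

No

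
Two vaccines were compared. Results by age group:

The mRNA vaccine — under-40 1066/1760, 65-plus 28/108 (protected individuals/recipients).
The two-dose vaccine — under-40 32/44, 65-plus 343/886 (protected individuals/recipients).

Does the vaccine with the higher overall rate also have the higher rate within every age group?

Under-40: the mRNA vaccine 1066/1760 = 60.6%, the two-dose vaccine 32/44 = 72.7% → the two-dose vaccine
65-plus: the mRNA vaccine 28/108 = 25.9%, the two-dose vaccine 343/886 = 38.7% → the two-dose vaccine
Overall: the mRNA vaccine 1094/1868 = 58.6%, the two-dose vaccine 375/930 = 40.3% → the mRNA vaccine
The two-dose vaccine wins each age group but the mRNA vaccine wins overall — the comparison reverses. The two-dose vaccine's recipients skew toward 65-plus, which has a lower base rate.

No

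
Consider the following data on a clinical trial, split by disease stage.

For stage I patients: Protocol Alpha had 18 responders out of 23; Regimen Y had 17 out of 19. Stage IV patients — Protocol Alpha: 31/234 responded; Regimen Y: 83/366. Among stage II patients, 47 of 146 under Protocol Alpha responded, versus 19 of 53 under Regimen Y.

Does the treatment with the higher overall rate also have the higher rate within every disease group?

Yes

Stage I: Protocol Alpha 18/23 = 78.3%, Regimen Y 17/19 = 89.5% → Regimen Y
Stage IV: Protocol Alpha 31/234 = 13.2%, Regimen Y 83/366 = 22.7% → Regimen Y
Stage II: Protocol Alpha 47/146 = 32.2%, Regimen Y 19/53 = 35.8% → Regimen Y
Overall: Protocol Alpha 96/403 = 23.8%, Regimen Y 119/438 = 27.2% → Regimen Y
Regimen Y wins overall and in every disease group — no reversal.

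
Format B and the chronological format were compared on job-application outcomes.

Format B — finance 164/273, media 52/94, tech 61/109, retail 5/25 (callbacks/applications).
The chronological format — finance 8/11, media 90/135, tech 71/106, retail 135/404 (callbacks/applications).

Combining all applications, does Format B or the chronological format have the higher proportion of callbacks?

Format B

Finance: Format B 164/273 = 60.1%, the chronological format 8/11 = 72.7% → the chronological format
Media: Format B 52/94 = 55.3%, the chronological format 90/135 = 66.7% → the chronological format
Tech: Format B 61/109 = 56.0%, the chronological format 71/106 = 67.0% → the chronological format
Retail: Format B 5/25 = 20.0%, the chronological format 135/404 = 33.4% → the chronological format
Overall: Format B 282/501 = 56.3%, the chronological format 304/656 = 46.3% → Format B
(The chronological format wins every industry group but Format B wins overall — the chronological format's applications skew toward the low-rate retail group.)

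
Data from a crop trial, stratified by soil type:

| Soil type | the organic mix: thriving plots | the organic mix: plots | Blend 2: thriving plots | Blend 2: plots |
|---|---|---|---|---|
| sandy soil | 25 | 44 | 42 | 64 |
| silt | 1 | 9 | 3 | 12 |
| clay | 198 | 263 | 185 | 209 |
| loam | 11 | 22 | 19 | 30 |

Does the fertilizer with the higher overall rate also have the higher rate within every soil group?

Yes

Sandy soil: the organic mix 25/44 = 56.8%, Blend 2 42/64 = 65.6% → Blend 2
Silt: the organic mix 1/9 = 11.1%, Blend 2 3/12 = 25.0% → Blend 2
Clay: the organic mix 198/263 = 75.3%, Blend 2 185/209 = 88.5% → Blend 2
Loam: the organic mix 11/22 = 50.0%, Blend 2 19/30 = 63.3% → Blend 2
Overall: the organic mix 235/338 = 69.5%, Blend 2 249/315 = 79.0% → Blend 2
Blend 2 wins overall and in every soil group — no reversal.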